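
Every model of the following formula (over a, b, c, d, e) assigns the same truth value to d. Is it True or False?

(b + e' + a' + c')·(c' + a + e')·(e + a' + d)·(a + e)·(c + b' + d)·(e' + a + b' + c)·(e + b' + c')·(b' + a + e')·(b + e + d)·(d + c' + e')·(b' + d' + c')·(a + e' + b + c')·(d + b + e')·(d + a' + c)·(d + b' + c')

Suppose d = 0.
Try e = 1.
The clause (c') is unit, so c = 0.
The clause (b') is unit, so b = 0.
Now (b) is unsatisfied and unit — conflict.
Backtrack on e: now try e = 0.
The clause (a') is unit, so a = 0.
Now (a) is unsatisfied and unit — conflict.
Neither e = 1 nor e = 0 works.
So every satisfying assignment has d = True.

True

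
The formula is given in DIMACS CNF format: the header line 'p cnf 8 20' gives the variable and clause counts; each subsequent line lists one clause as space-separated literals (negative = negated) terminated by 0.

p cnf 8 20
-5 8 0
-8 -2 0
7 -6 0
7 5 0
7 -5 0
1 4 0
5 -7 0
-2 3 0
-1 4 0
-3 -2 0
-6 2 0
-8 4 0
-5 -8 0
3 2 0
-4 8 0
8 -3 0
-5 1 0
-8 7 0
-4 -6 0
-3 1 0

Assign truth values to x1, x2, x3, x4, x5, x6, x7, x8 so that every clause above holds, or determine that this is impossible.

Case x5 = False:
The clause (x7) is unit, so x7 = True.
Now (¬x7) is unsatisfied and unit — conflict.
So x5 must be the other value — set x5 = True.
The clause (x8) is unit, so x8 = True.
Now (¬x8) is unsatisfied and unit — conflict.
Neither x5 = True nor x5 = False works.

UNSATISFIABLE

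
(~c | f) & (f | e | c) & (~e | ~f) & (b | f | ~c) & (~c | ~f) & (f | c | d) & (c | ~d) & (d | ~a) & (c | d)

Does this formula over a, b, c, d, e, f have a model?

No

Suppose c = 0.
From the singleton clause (~d), d = 0.
But (d) is also a unit clause — contradiction.
So c must be the other value — set c = 1.
From the singleton clause (f), f = 1.
But (~f) is also a unit clause — contradiction.
Either choice for c ends in contradiction.
No assignment satisfies every clause.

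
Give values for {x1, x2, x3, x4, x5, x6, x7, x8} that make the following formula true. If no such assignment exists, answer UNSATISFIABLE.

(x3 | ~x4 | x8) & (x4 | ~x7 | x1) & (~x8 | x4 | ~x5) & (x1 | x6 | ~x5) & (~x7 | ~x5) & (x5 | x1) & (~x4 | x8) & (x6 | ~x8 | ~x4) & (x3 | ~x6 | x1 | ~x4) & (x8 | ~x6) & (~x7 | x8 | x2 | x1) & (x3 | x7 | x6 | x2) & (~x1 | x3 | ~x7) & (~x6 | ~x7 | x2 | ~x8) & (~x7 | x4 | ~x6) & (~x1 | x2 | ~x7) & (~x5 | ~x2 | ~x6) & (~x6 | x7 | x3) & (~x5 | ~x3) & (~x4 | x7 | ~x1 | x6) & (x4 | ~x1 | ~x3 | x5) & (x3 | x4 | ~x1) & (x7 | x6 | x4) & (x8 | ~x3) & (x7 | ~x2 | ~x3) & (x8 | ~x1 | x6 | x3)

Try x7 = 0.
Try x5 = 0.
From the singleton clause (x1), x1 = 1.
Try x4 = 1.
From the singleton clause (x8), x8 = 1.
From the singleton clause (x6), x6 = 1.
From the singleton clause (x3), x3 = 1.
From the singleton clause (~x2), x2 = 0.
All clauses are satisfied.

x1: 1; x2: 0; x3: 1; x4: 1; x5: 0; x6: 1; x7: 0; x8: 1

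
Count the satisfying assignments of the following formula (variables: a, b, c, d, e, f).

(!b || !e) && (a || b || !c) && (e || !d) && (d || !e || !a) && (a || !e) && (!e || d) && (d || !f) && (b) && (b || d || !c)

There are 2^6 = 64 truth assignments over (a, b, c, d, e, f).
Split on b. With b = true, the clauses containing b are satisfied and !b drops from the rest; 4 of the 2^5 = 32 assignments to the other variables satisfy what remains.
With b = false, by the same count on the reduced clause set, 0 assignments work.
(One model: a=F, b=T, c=F, d=F, e=F, f=F.)
Total: 4 + 0 = 4.

4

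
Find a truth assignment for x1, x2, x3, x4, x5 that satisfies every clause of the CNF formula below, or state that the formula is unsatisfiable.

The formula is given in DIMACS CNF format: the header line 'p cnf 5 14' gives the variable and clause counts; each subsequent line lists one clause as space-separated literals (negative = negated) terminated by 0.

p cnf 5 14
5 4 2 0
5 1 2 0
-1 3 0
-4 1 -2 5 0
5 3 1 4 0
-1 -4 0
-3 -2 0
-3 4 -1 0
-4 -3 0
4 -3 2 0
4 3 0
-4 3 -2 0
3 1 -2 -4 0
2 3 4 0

Branch on x1: set x1 = False.
Branch on x5: set x5 = True.
Branch on x3: set x3 = False.
The clause (x4) is unit, so x4 = True.
The clause (¬x2) is unit, so x2 = False.
This assignment satisfies each clause.

x1=False; x2=False; x3=False; x4=True; x5=True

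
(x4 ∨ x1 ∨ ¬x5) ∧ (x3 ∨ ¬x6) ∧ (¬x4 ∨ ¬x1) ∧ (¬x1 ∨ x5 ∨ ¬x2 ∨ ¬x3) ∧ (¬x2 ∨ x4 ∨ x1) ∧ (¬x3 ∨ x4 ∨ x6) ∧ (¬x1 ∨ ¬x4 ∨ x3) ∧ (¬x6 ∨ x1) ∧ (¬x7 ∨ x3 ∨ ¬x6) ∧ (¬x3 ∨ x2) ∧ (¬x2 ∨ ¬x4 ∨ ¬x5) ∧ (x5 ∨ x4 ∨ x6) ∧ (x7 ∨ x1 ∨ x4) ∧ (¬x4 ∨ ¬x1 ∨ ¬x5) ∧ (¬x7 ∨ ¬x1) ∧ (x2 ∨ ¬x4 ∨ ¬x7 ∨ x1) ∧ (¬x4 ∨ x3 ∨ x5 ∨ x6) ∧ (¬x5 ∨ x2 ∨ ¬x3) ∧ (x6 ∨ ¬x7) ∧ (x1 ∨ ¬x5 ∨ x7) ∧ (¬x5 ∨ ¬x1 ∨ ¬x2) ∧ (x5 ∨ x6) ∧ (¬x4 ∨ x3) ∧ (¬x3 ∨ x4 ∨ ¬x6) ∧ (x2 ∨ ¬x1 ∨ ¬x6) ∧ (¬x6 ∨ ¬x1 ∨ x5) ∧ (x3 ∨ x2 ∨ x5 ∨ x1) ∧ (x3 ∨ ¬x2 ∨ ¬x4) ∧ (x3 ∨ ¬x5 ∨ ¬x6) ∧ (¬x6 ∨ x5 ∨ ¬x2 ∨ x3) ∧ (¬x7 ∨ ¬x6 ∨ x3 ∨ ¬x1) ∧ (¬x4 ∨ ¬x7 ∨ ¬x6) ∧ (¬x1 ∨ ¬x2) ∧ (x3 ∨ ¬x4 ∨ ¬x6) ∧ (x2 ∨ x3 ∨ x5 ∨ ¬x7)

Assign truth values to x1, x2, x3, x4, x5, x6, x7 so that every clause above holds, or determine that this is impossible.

x1: True, x2: False, x3: False, x4: False, x5: True, x6: False, x7: False

Branch on x3: set x3 = False.
(¬x6) alone gives x6 = False.
(¬x7) alone gives x7 = False.
(x5) alone gives x5 = True.
(x1) alone gives x1 = True.
(¬x4) alone gives x4 = False.
(¬x2) alone gives x2 = False.
This assignment satisfies each clause.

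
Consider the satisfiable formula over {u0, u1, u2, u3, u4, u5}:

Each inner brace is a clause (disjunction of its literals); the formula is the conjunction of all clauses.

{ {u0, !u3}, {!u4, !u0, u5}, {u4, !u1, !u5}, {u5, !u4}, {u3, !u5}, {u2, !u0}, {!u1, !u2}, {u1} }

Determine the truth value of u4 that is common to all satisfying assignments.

False

Suppose u4 = true.
The clause (u5) is unit, so u5 = true.
The clause (u3) is unit, so u3 = true.
The clause (u0) is unit, so u0 = true.
The clause (u2) is unit, so u2 = true.
The clause (!u1) is unit, so u1 = false.
Now (u1) is unsatisfied and unit — conflict.
So every satisfying assignment has u4 = False.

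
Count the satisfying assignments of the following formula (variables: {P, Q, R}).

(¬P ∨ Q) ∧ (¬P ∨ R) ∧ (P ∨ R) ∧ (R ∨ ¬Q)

3

There are 2^3 = 8 truth assignments over (P, Q, R).
Check each against the 4 clauses (columns in the order P, Q, R):
  F F F  ✗ fails (P ∨ R)
  F F T  ✓ satisfies all
  F T F  ✗ fails (P ∨ R)
  F T T  ✓ satisfies all
  T F F  ✗ fails (¬P ∨ Q)
  T F T  ✗ fails (¬P ∨ Q)
  T T F  ✗ fails (¬P ∨ R)
  T T T  ✓ satisfies all
3 of the 8 rows are models.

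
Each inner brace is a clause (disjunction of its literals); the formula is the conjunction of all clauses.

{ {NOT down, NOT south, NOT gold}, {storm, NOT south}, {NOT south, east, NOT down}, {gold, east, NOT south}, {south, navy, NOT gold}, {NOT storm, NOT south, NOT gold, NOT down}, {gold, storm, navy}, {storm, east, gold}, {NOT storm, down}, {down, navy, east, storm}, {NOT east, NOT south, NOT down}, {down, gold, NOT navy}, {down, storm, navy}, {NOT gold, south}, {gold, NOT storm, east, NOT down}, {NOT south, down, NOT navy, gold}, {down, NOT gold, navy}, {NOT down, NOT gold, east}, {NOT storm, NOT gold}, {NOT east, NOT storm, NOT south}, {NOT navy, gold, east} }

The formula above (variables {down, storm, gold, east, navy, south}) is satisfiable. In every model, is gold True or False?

False

Suppose gold = true.
The clause (south) is unit, so south = true.
The clause (NOT down) is unit, so down = false.
The clause (storm) is unit, so storm = true.
But (NOT storm) is also a unit clause — contradiction.
So every satisfying assignment has gold = False.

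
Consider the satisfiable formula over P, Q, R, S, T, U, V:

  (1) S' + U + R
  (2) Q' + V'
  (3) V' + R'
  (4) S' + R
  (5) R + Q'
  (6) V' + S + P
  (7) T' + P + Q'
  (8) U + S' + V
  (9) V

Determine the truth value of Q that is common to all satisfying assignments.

False

Suppose Q = 1.
From the singleton clause (V'), V = 0.
But (V) is also a unit clause — contradiction.
So every satisfying assignment has Q = False.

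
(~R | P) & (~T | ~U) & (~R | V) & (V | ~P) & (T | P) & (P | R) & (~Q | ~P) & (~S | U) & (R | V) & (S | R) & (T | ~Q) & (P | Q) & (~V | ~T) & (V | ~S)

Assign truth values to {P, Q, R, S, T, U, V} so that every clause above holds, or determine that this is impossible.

Try R = 1.
From the singleton clause (P), P = 1.
From the singleton clause (V), V = 1.
From the singleton clause (~Q), Q = 0.
From the singleton clause (~T), T = 0.
Try S = 0.
All clauses hold; U can take either value.

P: 1,  Q: 0,  R: 1,  S: 0,  T: 0,  U: 0,  V: 1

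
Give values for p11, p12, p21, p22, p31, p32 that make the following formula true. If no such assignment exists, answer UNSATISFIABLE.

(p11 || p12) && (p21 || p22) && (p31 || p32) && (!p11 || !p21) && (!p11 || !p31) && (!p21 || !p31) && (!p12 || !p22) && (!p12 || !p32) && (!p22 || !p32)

UNSATISFIABLE

Branch on p11: set p11 = true.
The clause (!p21) is unit, so p21 = false.
The clause (p22) is unit, so p22 = true.
The clause (!p31) is unit, so p31 = false.
The clause (p32) is unit, so p32 = true.
But (!p32) is also a unit clause — contradiction.
Undo p11 and try p11 = false.
The clause (p12) is unit, so p12 = true.
The clause (!p22) is unit, so p22 = false.
The clause (p21) is unit, so p21 = true.
The clause (!p31) is unit, so p31 = false.
The clause (p32) is unit, so p32 = true.
But (!p32) is also a unit clause — contradiction.
Both values of p11 lead to a conflict.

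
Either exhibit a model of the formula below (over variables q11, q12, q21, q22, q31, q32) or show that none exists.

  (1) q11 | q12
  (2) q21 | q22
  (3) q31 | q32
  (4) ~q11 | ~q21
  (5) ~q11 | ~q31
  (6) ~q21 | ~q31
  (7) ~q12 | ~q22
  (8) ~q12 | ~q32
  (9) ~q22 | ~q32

UNSATISFIABLE

Case q11 = 1:
(~q21) alone gives q21 = 0.
(q22) alone gives q22 = 1.
(~q31) alone gives q31 = 0.
(q32) alone gives q32 = 1.
But (~q32) is also a unit clause — contradiction.
Undo q11 and try q11 = 0.
(q12) alone gives q12 = 1.
(~q22) alone gives q22 = 0.
(q21) alone gives q21 = 1.
(~q31) alone gives q31 = 0.
(q32) alone gives q32 = 1.
But (~q32) is also a unit clause — contradiction.
Neither q11 = 1 nor q11 = 0 works.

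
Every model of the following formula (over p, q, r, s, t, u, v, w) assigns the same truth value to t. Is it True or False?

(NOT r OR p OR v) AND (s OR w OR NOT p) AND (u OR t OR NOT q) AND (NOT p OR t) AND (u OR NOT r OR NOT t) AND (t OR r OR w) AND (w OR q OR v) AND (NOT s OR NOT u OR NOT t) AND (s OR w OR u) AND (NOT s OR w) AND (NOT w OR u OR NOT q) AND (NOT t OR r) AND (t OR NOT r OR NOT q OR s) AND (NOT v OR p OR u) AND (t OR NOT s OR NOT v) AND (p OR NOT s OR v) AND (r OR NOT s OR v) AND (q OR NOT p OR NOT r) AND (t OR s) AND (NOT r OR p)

True

Suppose t = false.
Unit clause (NOT p) forces p = false.
Unit clause (s) forces s = true.
Unit clause (w) forces w = true.
Unit clause (NOT v) forces v = false.
Now (v) is unsatisfied and unit — conflict.
So every satisfying assignment has t = True.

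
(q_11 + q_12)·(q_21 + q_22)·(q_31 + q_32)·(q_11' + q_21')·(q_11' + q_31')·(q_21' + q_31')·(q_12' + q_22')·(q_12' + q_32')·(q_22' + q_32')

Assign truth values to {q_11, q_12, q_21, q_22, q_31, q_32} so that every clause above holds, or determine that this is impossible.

Try q_11 = 1.
The clause (q_21') is unit, so q_21 = 0.
The clause (q_22) is unit, so q_22 = 1.
The clause (q_31') is unit, so q_31 = 0.
The clause (q_32) is unit, so q_32 = 1.
That conflicts with the unit clause (q_32').
So q_11 must be the other value — set q_11 = 0.
The clause (q_12) is unit, so q_12 = 1.
The clause (q_22') is unit, so q_22 = 0.
The clause (q_21) is unit, so q_21 = 1.
The clause (q_31') is unit, so q_31 = 0.
The clause (q_32) is unit, so q_32 = 1.
That conflicts with the unit clause (q_32').
Both values of q_11 lead to a conflict.

UNSATISFIABLE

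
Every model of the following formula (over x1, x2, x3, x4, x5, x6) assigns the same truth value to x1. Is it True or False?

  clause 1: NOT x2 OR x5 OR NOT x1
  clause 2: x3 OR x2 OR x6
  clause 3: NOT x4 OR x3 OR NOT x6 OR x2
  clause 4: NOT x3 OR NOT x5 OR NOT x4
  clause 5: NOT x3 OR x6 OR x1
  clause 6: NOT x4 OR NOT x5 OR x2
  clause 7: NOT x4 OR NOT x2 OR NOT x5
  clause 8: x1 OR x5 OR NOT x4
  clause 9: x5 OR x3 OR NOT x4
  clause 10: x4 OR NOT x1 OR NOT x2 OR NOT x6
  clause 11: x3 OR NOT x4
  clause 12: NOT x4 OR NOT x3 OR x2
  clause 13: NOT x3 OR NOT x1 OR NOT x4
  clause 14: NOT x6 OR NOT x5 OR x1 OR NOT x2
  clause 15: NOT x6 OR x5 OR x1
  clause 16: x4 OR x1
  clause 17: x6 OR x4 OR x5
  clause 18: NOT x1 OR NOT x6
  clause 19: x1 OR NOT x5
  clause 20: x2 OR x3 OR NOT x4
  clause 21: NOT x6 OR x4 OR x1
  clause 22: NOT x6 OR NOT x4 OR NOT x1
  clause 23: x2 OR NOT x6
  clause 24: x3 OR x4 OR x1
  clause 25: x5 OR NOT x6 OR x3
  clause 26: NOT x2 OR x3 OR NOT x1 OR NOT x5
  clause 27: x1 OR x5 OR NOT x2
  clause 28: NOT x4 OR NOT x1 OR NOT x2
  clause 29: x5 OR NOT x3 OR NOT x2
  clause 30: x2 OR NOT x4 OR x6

Suppose x1 = false.
(x4) alone gives x4 = true.
(x5) alone gives x5 = true.
Now (NOT x5) is unsatisfied and unit — conflict.
So every satisfying assignment has x1 = True.

True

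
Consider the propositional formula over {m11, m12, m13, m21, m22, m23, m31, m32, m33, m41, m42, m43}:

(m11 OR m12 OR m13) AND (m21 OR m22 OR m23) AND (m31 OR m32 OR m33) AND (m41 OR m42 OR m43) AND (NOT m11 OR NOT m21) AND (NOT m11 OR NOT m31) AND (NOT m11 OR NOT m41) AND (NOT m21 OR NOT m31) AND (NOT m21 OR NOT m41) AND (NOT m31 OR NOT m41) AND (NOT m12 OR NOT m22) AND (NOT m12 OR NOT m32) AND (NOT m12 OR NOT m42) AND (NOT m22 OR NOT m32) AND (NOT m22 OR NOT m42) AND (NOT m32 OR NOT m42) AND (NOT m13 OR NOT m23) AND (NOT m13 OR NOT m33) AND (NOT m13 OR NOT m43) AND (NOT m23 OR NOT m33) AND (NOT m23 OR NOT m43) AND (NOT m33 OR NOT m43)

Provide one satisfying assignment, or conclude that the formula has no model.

UNSATISFIABLE

Case m11 = false:
Case m12 = true:
From the singleton clause (NOT m22), m22 = false.
From the singleton clause (NOT m32), m32 = false.
From the singleton clause (NOT m42), m42 = false.
Case m21 = true:
From the singleton clause (NOT m31), m31 = false.
From the singleton clause (m33), m33 = true.
From the singleton clause (NOT m41), m41 = false.
From the singleton clause (m43), m43 = true.
Now (NOT m43) is unsatisfied and unit — conflict.
Backtrack on m21: now try m21 = false.
From the singleton clause (m23), m23 = true.
From the singleton clause (NOT m13), m13 = false.
From the singleton clause (NOT m33), m33 = false.
From the singleton clause (m31), m31 = true.
From the singleton clause (NOT m41), m41 = false.
From the singleton clause (m43), m43 = true.
Now (NOT m43) is unsatisfied and unit — conflict.
Both values of m21 lead to a conflict.
Backtrack on m12: now try m12 = false.
From the singleton clause (m13), m13 = true.
From the singleton clause (NOT m23), m23 = false.
From the singleton clause (NOT m33), m33 = false.
From the singleton clause (NOT m43), m43 = false.
Case m21 = true:
From the singleton clause (NOT m31), m31 = false.
From the singleton clause (m32), m32 = true.
From the singleton clause (NOT m41), m41 = false.
From the singleton clause (m42), m42 = true.
Now (NOT m42) is unsatisfied and unit — conflict.
Backtrack on m21: now try m21 = false.
From the singleton clause (m22), m22 = true.
From the singleton clause (NOT m32), m32 = false.
From the singleton clause (m31), m31 = true.
From the singleton clause (NOT m41), m41 = false.
From the singleton clause (m42), m42 = true.
Now (NOT m42) is unsatisfied and unit — conflict.
Both values of m21 lead to a conflict.
Both values of m12 lead to a conflict.
Backtrack on m11: now try m11 = true.
From the singleton clause (NOT m21), m21 = false.
From the singleton clause (NOT m31), m31 = false.
From the singleton clause (NOT m41), m41 = false.
Case m22 = true:
From the singleton clause (NOT m12), m12 = false.
From the singleton clause (NOT m32), m32 = false.
From the singleton clause (m33), m33 = true.
From the singleton clause (NOT m42), m42 = false.
From the singleton clause (m43), m43 = true.
Now (NOT m43) is unsatisfied and unit — conflict.
Backtrack on m22: now try m22 = false.
From the singleton clause (m23), m23 = true.
From the singleton clause (NOT m13), m13 = false.
From the singleton clause (NOT m33), m33 = false.
From the singleton clause (m32), m32 = true.
From the singleton clause (NOT m12), m12 = false.
From the singleton clause (NOT m42), m42 = false.
From the singleton clause (m43), m43 = true.
Now (NOT m43) is unsatisfied and unit — conflict.
Both values of m22 lead to a conflict.
Both values of m11 lead to a conflict.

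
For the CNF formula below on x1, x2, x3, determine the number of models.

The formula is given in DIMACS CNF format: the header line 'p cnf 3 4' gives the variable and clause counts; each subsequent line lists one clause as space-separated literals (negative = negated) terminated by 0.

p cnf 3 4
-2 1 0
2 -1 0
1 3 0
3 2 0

3

There are 2^3 = 8 truth assignments over (x1, x2, x3).
Check each against the 4 clauses (columns in the order x1, x2, x3):
  F F F  ✗ fails (x1 ∨ x3)
  F F T  ✓ satisfies all
  F T F  ✗ fails (¬x2 ∨ x1)
  F T T  ✗ fails (¬x2 ∨ x1)
  T F F  ✗ fails (x2 ∨ ¬x1)
  T F T  ✗ fails (x2 ∨ ¬x1)
  T T F  ✓ satisfies all
  T T T  ✓ satisfies all
3 of the 8 rows are models.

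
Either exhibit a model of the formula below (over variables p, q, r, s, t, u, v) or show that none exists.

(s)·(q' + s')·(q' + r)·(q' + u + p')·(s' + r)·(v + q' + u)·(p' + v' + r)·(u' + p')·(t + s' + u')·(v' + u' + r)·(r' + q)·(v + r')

UNSATISFIABLE

Unit clause (s) forces s = 1.
Unit clause (q') forces q = 0.
Unit clause (r) forces r = 1.
But (r') is also a unit clause — contradiction.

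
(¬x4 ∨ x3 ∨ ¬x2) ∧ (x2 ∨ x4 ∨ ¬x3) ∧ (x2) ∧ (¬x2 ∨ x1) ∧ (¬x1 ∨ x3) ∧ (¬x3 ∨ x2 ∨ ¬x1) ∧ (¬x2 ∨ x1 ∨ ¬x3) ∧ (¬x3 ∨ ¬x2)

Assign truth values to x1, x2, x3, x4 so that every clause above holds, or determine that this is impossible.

From the singleton clause (x2), x2 = True.
From the singleton clause (x1), x1 = True.
From the singleton clause (x3), x3 = True.
That conflicts with the unit clause (¬x3).

UNSATISFIABLE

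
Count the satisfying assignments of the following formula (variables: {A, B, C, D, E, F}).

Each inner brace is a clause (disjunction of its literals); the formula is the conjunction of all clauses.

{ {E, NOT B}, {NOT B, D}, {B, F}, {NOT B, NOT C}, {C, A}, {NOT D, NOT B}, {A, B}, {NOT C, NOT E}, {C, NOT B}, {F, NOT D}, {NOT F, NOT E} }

There are 2^6 = 64 truth assignments over (A, B, C, D, E, F).
Split on B. With B = true, the clauses containing B are satisfied and NOT B drops from the rest; 0 of the 2^5 = 32 assignments to the other variables satisfy what remains.
With B = false, by the same count on the reduced clause set, 4 assignments work.
(One model: A=T, B=F, C=F, D=F, E=F, F=T.)
Total: 0 + 4 = 4.

4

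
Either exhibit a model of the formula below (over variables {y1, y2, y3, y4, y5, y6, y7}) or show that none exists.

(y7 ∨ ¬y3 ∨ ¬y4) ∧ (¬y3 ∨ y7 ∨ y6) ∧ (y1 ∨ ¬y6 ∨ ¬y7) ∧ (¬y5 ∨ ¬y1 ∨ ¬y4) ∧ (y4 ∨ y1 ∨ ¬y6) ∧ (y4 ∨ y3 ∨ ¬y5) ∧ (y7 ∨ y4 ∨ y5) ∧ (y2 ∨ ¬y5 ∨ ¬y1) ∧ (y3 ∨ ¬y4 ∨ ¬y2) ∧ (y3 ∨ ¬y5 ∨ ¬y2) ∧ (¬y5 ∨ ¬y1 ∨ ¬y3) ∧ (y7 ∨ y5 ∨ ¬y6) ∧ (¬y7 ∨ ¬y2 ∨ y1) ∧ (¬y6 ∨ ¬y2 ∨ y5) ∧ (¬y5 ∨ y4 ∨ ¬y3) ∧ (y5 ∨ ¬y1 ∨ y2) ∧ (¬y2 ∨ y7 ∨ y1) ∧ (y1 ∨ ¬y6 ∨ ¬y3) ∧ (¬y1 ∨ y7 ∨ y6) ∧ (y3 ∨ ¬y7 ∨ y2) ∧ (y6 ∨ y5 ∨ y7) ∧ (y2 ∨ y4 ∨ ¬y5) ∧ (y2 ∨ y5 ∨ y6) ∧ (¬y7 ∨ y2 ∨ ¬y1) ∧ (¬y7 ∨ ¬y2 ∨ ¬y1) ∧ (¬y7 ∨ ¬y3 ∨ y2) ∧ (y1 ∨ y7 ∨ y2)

UNSATISFIABLE

Case y7 = True:
Case y1 = True:
From the singleton clause (y2), y2 = True.
But (¬y2) is also a unit clause — contradiction.
Backtrack on y1: now try y1 = False.
From the singleton clause (¬y6), y6 = False.
From the singleton clause (¬y2), y2 = False.
From the singleton clause (y3), y3 = True.
But (¬y3) is also a unit clause — contradiction.
Neither y1 = True nor y1 = False works.
Backtrack on y7: now try y7 = False.
Case y3 = False:
Case y4 = True:
From the singleton clause (¬y2), y2 = False.
From the singleton clause (y1), y1 = True.
From the singleton clause (¬y5), y5 = False.
But (y5) is also a unit clause — contradiction.
Backtrack on y4: now try y4 = False.
From the singleton clause (¬y5), y5 = False.
But (y5) is also a unit clause — contradiction.
Neither y4 = True nor y4 = False works.
Backtrack on y3: now try y3 = True.
From the singleton clause (¬y4), y4 = False.
From the singleton clause (y6), y6 = True.
From the singleton clause (y1), y1 = True.
From the singleton clause (y5), y5 = True.
But (¬y5) is also a unit clause — contradiction.
Neither y3 = True nor y3 = False works.
Neither y7 = True nor y7 = False works.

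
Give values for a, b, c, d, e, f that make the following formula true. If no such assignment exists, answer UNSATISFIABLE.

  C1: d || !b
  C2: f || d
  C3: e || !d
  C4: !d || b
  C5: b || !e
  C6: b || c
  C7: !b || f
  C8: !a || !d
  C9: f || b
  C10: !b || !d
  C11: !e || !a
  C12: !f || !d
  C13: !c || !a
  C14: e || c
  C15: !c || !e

a ↦ false, b ↦ false, c ↦ true, d ↦ false, e ↦ false, f ↦ true

Try d = false.
From the singleton clause (!b), b = false.
From the singleton clause (f), f = true.
From the singleton clause (!e), e = false.
From the singleton clause (c), c = true.
From the singleton clause (!a), a = false.
All clauses are satisfied.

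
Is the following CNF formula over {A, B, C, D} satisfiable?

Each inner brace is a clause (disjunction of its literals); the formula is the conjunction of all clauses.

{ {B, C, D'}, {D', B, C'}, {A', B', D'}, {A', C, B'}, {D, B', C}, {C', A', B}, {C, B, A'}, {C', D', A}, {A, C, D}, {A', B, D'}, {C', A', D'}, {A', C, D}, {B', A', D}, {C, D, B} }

Yes, satisfiable

Suppose B = 1.
Suppose A = 0.
Suppose D = 0.
Unit clause (C) forces C = 1.
All clauses are satisfied.
A satisfying assignment: A=0, B=1, C=1, D=0.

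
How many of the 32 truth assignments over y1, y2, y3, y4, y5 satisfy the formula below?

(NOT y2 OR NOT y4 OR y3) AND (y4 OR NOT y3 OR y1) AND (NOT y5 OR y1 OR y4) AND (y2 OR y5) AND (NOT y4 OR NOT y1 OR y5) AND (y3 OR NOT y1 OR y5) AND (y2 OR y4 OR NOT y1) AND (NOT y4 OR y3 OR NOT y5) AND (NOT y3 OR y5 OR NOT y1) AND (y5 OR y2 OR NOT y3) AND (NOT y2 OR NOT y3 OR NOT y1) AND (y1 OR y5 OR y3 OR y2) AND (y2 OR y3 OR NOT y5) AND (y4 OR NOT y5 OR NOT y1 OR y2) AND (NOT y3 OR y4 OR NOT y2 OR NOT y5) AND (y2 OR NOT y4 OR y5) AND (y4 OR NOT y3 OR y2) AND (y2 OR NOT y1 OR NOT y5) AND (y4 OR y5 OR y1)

There are 2^5 = 32 truth assignments over (y1, y2, y3, y4, y5).
Split on y1. With y1 = true, the clauses containing y1 are satisfied and NOT y1 drops from the rest; 1 of the 2^4 = 16 assignments to the other variables satisfy what remains.
With y1 = false, by the same count on the reduced clause set, 3 assignments work.
(One model: y1=F, y2=F, y3=T, y4=T, y5=T.)
Total: 1 + 3 = 4.

4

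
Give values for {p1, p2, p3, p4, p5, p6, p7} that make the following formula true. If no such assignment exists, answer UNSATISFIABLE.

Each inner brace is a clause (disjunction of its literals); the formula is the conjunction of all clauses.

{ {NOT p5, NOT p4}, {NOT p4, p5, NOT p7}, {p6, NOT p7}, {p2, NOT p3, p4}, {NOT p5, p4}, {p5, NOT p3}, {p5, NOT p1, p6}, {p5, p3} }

UNSATISFIABLE

Case p5 = false:
(NOT p3) alone gives p3 = false.
Now (p3) is unsatisfied and unit — conflict.
So p5 must be the other value — set p5 = true.
(NOT p4) alone gives p4 = false.
Now (p4) is unsatisfied and unit — conflict.
Neither p5 = true nor p5 = false works.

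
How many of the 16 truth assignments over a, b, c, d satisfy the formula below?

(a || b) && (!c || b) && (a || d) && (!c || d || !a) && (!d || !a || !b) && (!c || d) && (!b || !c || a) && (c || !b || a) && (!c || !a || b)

There are 2^4 = 16 truth assignments over (a, b, c, d).
Check each against the 9 clauses (columns in the order a, b, c, d):
  F F F F  ✗ fails (a || b)
  F F F T  ✗ fails (a || b)
  F F T F  ✗ fails (a || b)
  F F T T  ✗ fails (a || b)
  F T F F  ✗ fails (a || d)
  F T F T  ✗ fails (c || !b || a)
  F T T F  ✗ fails (a || d)
  F T T T  ✗ fails (!b || !c || a)
  T F F F  ✓ satisfies all
  T F F T  ✓ satisfies all
  T F T F  ✗ fails (!c || b)
  T F T T  ✗ fails (!c || b)
  T T F F  ✓ satisfies all
  T T F T  ✗ fails (!d || !a || !b)
  T T T F  ✗ fails (!c || d || !a)
  T T T T  ✗ fails (!d || !a || !b)
3 of the 16 rows are models.

3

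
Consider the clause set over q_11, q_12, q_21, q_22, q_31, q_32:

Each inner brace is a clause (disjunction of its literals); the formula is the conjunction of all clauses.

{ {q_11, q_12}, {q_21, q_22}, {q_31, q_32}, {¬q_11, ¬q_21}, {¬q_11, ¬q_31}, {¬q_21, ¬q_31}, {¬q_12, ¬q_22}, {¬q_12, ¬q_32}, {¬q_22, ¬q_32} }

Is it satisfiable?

Suppose q_11 = True.
The clause (¬q_21) is unit, so q_21 = False.
The clause (q_22) is unit, so q_22 = True.
The clause (¬q_31) is unit, so q_31 = False.
The clause (q_32) is unit, so q_32 = True.
That conflicts with the unit clause (¬q_32).
That branch fails; take q_11 = False instead.
The clause (q_12) is unit, so q_12 = True.
The clause (¬q_22) is unit, so q_22 = False.
The clause (q_21) is unit, so q_21 = True.
The clause (¬q_31) is unit, so q_31 = False.
The clause (q_32) is unit, so q_32 = True.
That conflicts with the unit clause (¬q_32).
Either choice for q_11 ends in contradiction.
No assignment satisfies every clause.

Unsatisfiable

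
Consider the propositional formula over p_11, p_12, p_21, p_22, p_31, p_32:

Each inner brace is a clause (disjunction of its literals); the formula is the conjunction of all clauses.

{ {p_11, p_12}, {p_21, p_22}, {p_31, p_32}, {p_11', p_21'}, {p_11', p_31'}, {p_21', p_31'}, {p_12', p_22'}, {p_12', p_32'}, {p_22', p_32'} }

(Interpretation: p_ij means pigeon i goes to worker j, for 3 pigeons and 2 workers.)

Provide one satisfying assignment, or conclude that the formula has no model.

UNSATISFIABLE

Try p_11 = 1.
(p_21') alone gives p_21 = 0.
(p_22) alone gives p_22 = 1.
(p_31') alone gives p_31 = 0.
(p_32) alone gives p_32 = 1.
But (p_32') is also a unit clause — contradiction.
Undo p_11 and try p_11 = 0.
(p_12) alone gives p_12 = 1.
(p_22') alone gives p_22 = 0.
(p_21) alone gives p_21 = 1.
(p_31') alone gives p_31 = 0.
(p_32) alone gives p_32 = 1.
But (p_32') is also a unit clause — contradiction.
Either choice for p_11 ends in contradiction.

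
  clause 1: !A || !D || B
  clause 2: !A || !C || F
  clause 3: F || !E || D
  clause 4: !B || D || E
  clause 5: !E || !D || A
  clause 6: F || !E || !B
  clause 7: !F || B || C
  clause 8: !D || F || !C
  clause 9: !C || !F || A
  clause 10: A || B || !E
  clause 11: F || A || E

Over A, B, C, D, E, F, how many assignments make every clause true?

There are 2^6 = 64 truth assignments over (A, B, C, D, E, F).
Split on C. With C = true, the clauses containing C are satisfied and !C drops from the rest; 5 of the 2^5 = 32 assignments to the other variables satisfy what remains.
With C = false, by the same count on the reduced clause set, 7 assignments work.
Total: 5 + 7 = 12.

12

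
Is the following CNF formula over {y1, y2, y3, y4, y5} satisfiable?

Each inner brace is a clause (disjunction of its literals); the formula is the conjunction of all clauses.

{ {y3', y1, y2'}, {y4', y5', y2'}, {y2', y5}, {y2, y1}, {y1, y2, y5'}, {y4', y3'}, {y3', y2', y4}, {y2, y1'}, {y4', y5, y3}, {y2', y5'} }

No

Branch on y2: set y2 = 0.
From the singleton clause (y1), y1 = 1.
That conflicts with the unit clause (y1').
That branch fails; take y2 = 1 instead.
From the singleton clause (y5), y5 = 1.
That conflicts with the unit clause (y5').
Neither y2 = 1 nor y2 = 0 works.
No assignment satisfies every clause.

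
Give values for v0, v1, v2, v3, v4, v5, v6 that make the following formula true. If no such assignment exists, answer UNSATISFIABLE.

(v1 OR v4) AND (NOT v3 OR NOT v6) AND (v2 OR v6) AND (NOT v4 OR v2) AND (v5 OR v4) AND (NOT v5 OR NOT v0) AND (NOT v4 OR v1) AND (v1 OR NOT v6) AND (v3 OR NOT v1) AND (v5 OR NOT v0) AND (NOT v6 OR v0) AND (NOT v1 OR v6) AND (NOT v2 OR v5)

Try v1 = true.
Unit clause (v3) forces v3 = true.
Unit clause (NOT v6) forces v6 = false.
That conflicts with the unit clause (v6).
So v1 must be the other value — set v1 = false.
Unit clause (v4) forces v4 = true.
That conflicts with the unit clause (NOT v4).
Either choice for v1 ends in contradiction.

UNSATISFIABLE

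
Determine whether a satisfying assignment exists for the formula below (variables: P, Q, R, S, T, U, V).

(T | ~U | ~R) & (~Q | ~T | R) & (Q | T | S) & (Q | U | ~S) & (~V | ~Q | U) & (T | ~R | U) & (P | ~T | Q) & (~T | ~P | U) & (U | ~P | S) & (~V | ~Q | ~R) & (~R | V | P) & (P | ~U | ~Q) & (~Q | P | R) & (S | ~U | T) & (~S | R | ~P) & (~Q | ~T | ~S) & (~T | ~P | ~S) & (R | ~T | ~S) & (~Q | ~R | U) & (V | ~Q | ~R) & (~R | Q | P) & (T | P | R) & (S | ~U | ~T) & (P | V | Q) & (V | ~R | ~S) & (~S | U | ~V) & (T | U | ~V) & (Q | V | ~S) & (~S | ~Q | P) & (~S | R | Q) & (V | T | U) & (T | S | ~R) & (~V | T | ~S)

Case T = 1:
Case Q = 0:
From the singleton clause (P), P = 1.
From the singleton clause (U), U = 1.
From the singleton clause (~S), S = 0.
But (S) is also a unit clause — contradiction.
Backtrack on Q: now try Q = 1.
From the singleton clause (R), R = 1.
From the singleton clause (~V), V = 0.
But (V) is also a unit clause — contradiction.
Neither Q = 1 nor Q = 0 works.
Backtrack on T: now try T = 0.
Case U = 0:
From the singleton clause (~R), R = 0.
From the singleton clause (P), P = 1.
From the singleton clause (S), S = 1.
But (~S) is also a unit clause — contradiction.
Backtrack on U: now try U = 1.
From the singleton clause (~R), R = 0.
From the singleton clause (S), S = 1.
From the singleton clause (~P), P = 0.
But (P) is also a unit clause — contradiction.
Neither U = 1 nor U = 0 works.
Neither T = 1 nor T = 0 works.
No assignment satisfies every clause.

Unsatisfiable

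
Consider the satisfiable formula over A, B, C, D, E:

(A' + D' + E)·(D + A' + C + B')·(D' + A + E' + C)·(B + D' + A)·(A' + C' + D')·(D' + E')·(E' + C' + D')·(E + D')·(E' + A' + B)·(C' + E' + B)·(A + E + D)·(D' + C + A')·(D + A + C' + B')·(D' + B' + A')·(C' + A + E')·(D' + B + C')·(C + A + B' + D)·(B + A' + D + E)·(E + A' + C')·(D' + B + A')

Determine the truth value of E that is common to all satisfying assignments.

Suppose E = 0.
Unit clause (D') forces D = 0.
Unit clause (A) forces A = 1.
Unit clause (B) forces B = 1.
Unit clause (C) forces C = 1.
But (C') is also a unit clause — contradiction.
So every satisfying assignment has E = True.

True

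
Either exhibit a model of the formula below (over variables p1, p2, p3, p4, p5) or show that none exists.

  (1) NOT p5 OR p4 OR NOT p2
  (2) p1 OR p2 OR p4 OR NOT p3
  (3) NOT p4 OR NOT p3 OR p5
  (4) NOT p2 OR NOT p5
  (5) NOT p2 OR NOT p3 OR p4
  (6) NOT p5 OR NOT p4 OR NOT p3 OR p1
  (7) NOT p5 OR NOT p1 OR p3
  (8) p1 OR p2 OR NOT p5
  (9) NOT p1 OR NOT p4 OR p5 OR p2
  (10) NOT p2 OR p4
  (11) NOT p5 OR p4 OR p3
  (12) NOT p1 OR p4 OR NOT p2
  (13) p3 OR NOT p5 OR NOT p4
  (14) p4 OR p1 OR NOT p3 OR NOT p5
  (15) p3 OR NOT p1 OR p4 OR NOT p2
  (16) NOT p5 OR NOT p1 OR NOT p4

p1=false; p2=false; p3=false; p4=true; p5=false

Try p2 = false.
Try p1 = false.
Unit clause (NOT p5) forces p5 = false.
Try p4 = true.
Unit clause (NOT p3) forces p3 = false.
This assignment satisfies each clause.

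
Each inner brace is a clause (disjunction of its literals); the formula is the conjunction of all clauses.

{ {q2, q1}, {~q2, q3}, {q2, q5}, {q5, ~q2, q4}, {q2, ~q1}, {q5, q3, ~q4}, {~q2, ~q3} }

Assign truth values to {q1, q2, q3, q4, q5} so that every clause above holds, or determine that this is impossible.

UNSATISFIABLE

Try q2 = 1.
From the singleton clause (q3), q3 = 1.
But (~q3) is also a unit clause — contradiction.
That branch fails; take q2 = 0 instead.
From the singleton clause (q1), q1 = 1.
But (~q1) is also a unit clause — contradiction.
Neither q2 = 1 nor q2 = 0 works.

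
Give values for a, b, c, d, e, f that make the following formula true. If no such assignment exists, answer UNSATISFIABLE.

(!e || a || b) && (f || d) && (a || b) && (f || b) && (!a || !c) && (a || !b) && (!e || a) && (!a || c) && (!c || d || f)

Suppose f = true.
Suppose a = true.
The clause (!c) is unit, so c = false.
That conflicts with the unit clause (c).
That branch fails; take a = false instead.
The clause (b) is unit, so b = true.
That conflicts with the unit clause (!b).
Either choice for a ends in contradiction.
That branch fails; take f = false instead.
The clause (d) is unit, so d = true.
The clause (b) is unit, so b = true.
The clause (a) is unit, so a = true.
The clause (!c) is unit, so c = false.
That conflicts with the unit clause (c).
Either choice for f ends in contradiction.

UNSATISFIABLE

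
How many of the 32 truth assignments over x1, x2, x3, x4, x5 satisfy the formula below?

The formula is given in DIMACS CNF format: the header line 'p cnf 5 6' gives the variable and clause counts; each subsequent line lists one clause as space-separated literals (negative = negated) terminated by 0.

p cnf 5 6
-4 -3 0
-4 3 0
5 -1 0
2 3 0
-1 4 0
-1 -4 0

There are 2^5 = 32 truth assignments over (x1, x2, x3, x4, x5).
Split on x1. With x1 = True, the clauses containing x1 are satisfied and ¬x1 drops from the rest; 0 of the 2^4 = 16 assignments to the other variables satisfy what remains.
With x1 = False, by the same count on the reduced clause set, 6 assignments work.
Total: 0 + 6 = 6.

6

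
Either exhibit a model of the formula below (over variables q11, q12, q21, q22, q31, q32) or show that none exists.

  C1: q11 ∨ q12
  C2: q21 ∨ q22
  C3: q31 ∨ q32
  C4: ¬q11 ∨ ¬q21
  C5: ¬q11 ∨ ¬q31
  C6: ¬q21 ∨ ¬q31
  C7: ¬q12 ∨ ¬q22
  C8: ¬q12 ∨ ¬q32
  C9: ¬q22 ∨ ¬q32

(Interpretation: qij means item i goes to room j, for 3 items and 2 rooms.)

UNSATISFIABLE

Try q11 = True.
From the singleton clause (¬q21), q21 = False.
From the singleton clause (q22), q22 = True.
From the singleton clause (¬q31), q31 = False.
From the singleton clause (q32), q32 = True.
But (¬q32) is also a unit clause — contradiction.
So q11 must be the other value — set q11 = False.
From the singleton clause (q12), q12 = True.
From the singleton clause (¬q22), q22 = False.
From the singleton clause (q21), q21 = True.
From the singleton clause (¬q31), q31 = False.
From the singleton clause (q32), q32 = True.
But (¬q32) is also a unit clause — contradiction.
Either choice for q11 ends in contradiction.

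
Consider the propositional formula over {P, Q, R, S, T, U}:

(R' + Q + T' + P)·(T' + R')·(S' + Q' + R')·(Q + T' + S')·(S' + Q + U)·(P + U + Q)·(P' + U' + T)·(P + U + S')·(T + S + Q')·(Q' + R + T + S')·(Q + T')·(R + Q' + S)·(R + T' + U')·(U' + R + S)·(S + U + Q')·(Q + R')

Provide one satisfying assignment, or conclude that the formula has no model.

Suppose T = 0.
Suppose P = 1.
From the singleton clause (U'), U = 0.
Suppose S = 0.
From the singleton clause (Q'), Q = 0.
From the singleton clause (R'), R = 0.
This assignment satisfies each clause.

P ↦ 1, Q ↦ 0, R ↦ 0, S ↦ 0, T ↦ 0, U ↦ 0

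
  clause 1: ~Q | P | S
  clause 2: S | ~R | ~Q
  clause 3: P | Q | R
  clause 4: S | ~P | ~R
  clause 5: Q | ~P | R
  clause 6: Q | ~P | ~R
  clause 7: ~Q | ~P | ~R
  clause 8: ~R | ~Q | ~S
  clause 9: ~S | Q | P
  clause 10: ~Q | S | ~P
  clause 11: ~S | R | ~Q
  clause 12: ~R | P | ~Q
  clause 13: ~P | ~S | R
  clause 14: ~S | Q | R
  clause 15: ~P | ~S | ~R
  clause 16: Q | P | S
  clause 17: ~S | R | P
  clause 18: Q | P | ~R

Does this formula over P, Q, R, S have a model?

No

Branch on Q: set Q = 0.
Branch on P: set P = 1.
(R) alone gives R = 1.
Now (~R) is unsatisfied and unit — conflict.
Backtrack on P: now try P = 0.
(R) alone gives R = 1.
Now (~R) is unsatisfied and unit — conflict.
Either choice for P ends in contradiction.
Backtrack on Q: now try Q = 1.
Branch on P: set P = 1.
(~R) alone gives R = 0.
(S) alone gives S = 1.
Now (~S) is unsatisfied and unit — conflict.
Backtrack on P: now try P = 0.
(S) alone gives S = 1.
(~R) alone gives R = 0.
Now (R) is unsatisfied and unit — conflict.
Either choice for P ends in contradiction.
Either choice for Q ends in contradiction.
No assignment satisfies every clause.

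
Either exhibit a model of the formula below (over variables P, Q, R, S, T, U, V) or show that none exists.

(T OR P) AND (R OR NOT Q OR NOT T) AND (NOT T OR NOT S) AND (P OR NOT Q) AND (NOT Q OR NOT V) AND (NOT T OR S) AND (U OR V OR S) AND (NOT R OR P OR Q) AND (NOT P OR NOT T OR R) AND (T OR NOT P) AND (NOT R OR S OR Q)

Case T = true:
The clause (NOT S) is unit, so S = false.
But (S) is also a unit clause — contradiction.
So T must be the other value — set T = false.
The clause (P) is unit, so P = true.
But (NOT P) is also a unit clause — contradiction.
Either choice for T ends in contradiction.

UNSATISFIABLE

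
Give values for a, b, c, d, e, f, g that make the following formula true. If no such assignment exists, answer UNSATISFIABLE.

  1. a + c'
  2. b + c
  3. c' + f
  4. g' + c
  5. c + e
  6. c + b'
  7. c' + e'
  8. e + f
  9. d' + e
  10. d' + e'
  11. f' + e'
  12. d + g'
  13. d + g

UNSATISFIABLE

Suppose a = 1.
Suppose b = 1.
The clause (c) is unit, so c = 1.
The clause (f) is unit, so f = 1.
The clause (e') is unit, so e = 0.
The clause (d') is unit, so d = 0.
The clause (g') is unit, so g = 0.
That conflicts with the unit clause (g).
So b must be the other value — set b = 0.
The clause (c) is unit, so c = 1.
The clause (f) is unit, so f = 1.
The clause (e') is unit, so e = 0.
The clause (d') is unit, so d = 0.
The clause (g') is unit, so g = 0.
That conflicts with the unit clause (g).
Both values of b lead to a conflict.
So a must be the other value — set a = 0.
The clause (c') is unit, so c = 0.
The clause (b) is unit, so b = 1.
That conflicts with the unit clause (b').
Both values of a lead to a conflict.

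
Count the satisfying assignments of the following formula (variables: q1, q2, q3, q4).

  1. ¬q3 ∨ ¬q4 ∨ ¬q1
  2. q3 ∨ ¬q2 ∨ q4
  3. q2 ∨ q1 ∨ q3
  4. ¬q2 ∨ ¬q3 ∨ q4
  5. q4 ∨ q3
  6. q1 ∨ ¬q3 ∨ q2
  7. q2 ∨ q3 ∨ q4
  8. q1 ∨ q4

There are 2^4 = 16 truth assignments over (q1, q2, q3, q4).
Split on q1. With q1 = True, the clauses containing q1 are satisfied and ¬q1 drops from the rest; 3 of the 2^3 = 8 assignments to the other variables satisfy what remains.
With q1 = False, by the same count on the reduced clause set, 2 assignments work.
(One model: q1=F, q2=T, q3=F, q4=T.)
Total: 3 + 2 = 5.

5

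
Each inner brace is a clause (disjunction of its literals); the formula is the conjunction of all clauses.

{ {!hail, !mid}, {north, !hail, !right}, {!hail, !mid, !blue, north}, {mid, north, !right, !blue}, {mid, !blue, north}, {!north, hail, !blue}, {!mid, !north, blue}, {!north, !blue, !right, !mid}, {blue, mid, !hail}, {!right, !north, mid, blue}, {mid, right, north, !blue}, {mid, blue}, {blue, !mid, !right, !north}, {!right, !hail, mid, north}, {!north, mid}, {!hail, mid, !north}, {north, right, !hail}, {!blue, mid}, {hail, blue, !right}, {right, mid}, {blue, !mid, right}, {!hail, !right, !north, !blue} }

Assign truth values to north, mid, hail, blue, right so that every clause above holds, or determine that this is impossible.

Branch on hail: set hail = false.
Branch on north: set north = false.
Branch on mid: set mid = true.
Branch on blue: set blue = true.
All clauses hold; right can take either value.

north=false,  mid=true,  hail=false,  blue=true,  right=true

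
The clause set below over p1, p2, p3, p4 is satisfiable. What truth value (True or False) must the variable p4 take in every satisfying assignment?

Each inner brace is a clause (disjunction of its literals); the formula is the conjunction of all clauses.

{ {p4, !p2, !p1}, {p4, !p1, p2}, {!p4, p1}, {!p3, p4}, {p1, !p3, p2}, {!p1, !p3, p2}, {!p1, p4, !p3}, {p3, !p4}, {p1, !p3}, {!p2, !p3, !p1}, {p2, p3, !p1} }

Suppose p4 = true.
(p1) alone gives p1 = true.
(p3) alone gives p3 = true.
(p2) alone gives p2 = true.
That conflicts with the unit clause (!p2).
So every satisfying assignment has p4 = False.

False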